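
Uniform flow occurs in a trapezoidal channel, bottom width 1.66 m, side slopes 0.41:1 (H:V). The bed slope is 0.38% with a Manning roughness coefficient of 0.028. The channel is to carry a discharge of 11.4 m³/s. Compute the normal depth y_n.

y_n = 2.2 m

Manning's equation rearranged: A R^(2/3) = nQ / (1·√S) = 0.028 × 11.4 / (√0.0038) = 5.178.
Try y = 2.58 m: A R^(2/3) = 6.866 — high.
Try y = 2.2 m: A R^(2/3) = 5.17 — close enough.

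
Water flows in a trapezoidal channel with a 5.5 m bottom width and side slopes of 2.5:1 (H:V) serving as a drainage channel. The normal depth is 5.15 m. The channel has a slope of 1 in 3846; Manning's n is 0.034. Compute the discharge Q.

With bottom width b = 5.5 m and side slope z = 2.5: A = (b + zy)y = (5.5 + 2.5×5.15)×5.15 = 94.63 m²; P = b + 2y√(1+z²) = 5.5 + 2×5.15×2.693 = 33.23 m.
Hydraulic radius R = A/P = 94.63/33.23 = 2.847 m.
Manning's equation: Q = (1/n) A R^(2/3) S^(1/2) = (1/0.034) × 94.63 × 2.847^(2/3) × 0.00026^(1/2) = 90.2 m³/s.

Q = 90.2 m³/s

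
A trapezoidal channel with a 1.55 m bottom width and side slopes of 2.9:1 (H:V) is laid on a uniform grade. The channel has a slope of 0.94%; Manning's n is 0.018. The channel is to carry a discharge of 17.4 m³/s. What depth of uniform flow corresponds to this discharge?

y_n = 1.02 m

Manning's equation rearranged: A R^(2/3) = nQ / (1·√S) = 0.018 × 17.4 / (√0.0094) = 3.23.
Trying y = 1.13 m: A R^(2/3) = 4.064 — high.
Trying y = 0.775 m: A R^(2/3) = 1.771 — low.
Trying y = 1.02 m: A R^(2/3) = 3.231 — close enough.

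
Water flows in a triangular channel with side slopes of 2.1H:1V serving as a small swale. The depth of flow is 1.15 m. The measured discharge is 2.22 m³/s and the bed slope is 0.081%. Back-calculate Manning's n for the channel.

n = 0.023

For a triangular section with side slope z = 2.1: A = zy² = 2.1×1.15² = 2.777 m²; P = 2y√(1+z²) = 2×1.15×2.326 = 5.35 m.
Hydraulic radius R = A/P = 2.777/5.35 = 0.5191 m.
Rearranging Manning's equation: n = (1/Q) A R^(2/3) S^(1/2) = (1/2.22) × 2.777 × 0.5191^(2/3) × √0.00081 = 0.023.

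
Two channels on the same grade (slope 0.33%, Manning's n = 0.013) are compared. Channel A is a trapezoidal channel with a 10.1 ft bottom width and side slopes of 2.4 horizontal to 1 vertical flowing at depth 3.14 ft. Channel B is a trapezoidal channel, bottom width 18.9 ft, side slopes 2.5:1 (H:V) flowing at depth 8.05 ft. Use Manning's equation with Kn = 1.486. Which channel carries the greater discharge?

Channel A: With bottom width b = 10.1 ft and side slope z = 2.4: A = (b + zy)y = (10.1 + 2.4×3.14)×3.14 = 55.38 ft²; P = b + 2y√(1+z²) = 10.1 + 2×3.14×2.6 = 26.43 ft. Hydraulic radius R = A/P = 55.38/26.43 = 2.095 ft. Q_A = (1.486/0.013)·55.38·2.095^(2/3)·√0.0033 = 595.4 ft³/s.
Channel B: With bottom width b = 18.9 ft and side slope z = 2.5: A = (b + zy)y = (18.9 + 2.5×8.05)×8.05 = 314.2 ft²; P = b + 2y√(1+z²) = 18.9 + 2×8.05×2.693 = 62.25 ft. Hydraulic radius R = A/P = 314.2/62.25 = 5.047 ft. Q_B = (1.486/0.013)·314.2·5.047^(2/3)·√0.0033 = 6069 ft³/s.
Q_A = 595.4 ft³/s vs Q_B = 6069 ft³/s, so channel B carries more.

channel B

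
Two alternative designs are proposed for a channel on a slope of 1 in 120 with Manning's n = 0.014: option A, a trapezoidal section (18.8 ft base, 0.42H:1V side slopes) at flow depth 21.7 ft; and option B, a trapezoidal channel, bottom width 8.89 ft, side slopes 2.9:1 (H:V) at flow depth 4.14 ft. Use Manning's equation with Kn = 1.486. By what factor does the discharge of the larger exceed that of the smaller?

16.6

Channel A: With bottom width b = 18.8 ft and side slope z = 0.42: A = (b + zy)y = (18.8 + 0.42×21.7)×21.7 = 605.7 ft²; P = b + 2y√(1+z²) = 18.8 + 2×21.7×1.085 = 65.87 ft. Hydraulic radius R = A/P = 605.7/65.87 = 9.196 ft. Q_A = (1.486/0.014)·605.7·9.196^(2/3)·√0.008333 = 25760 ft³/s.
Channel B: With bottom width b = 8.89 ft and side slope z = 2.9: A = (b + zy)y = (8.89 + 2.9×4.14)×4.14 = 86.51 ft²; P = b + 2y√(1+z²) = 8.89 + 2×4.14×3.068 = 34.29 ft. Hydraulic radius R = A/P = 86.51/34.29 = 2.523 ft. Q_B = (1.486/0.014)·86.51·2.523^(2/3)·√0.008333 = 1553 ft³/s.
The larger discharge is 25760 ft³/s and the smaller is 1553 ft³/s; the ratio is 16.6.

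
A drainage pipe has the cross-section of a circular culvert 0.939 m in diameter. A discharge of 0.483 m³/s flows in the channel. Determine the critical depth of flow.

At critical depth, Q² T / (g A³) = 1, i.e. A³/T = Q²/g = 0.483²/9.81 = 0.02378.
At y = 0.274 m: A³/T = 0.005567 — too small.
At y = 0.47 m: A³/T = 0.04439 — too large.
At y = 0.399 m: A³/T = 0.02372 — ≈ 0.02378.

y_c = 0.399 m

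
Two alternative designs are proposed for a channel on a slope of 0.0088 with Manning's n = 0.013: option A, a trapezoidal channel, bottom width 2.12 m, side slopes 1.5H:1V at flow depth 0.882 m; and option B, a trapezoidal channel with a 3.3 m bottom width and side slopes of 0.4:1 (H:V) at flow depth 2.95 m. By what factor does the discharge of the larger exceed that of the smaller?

Channel A: With bottom width b = 2.12 m and side slope z = 1.5: A = (b + zy)y = (2.12 + 1.5×0.882)×0.882 = 3.037 m²; P = b + 2y√(1+z²) = 2.12 + 2×0.882×1.803 = 5.3 m. Hydraulic radius R = A/P = 3.037/5.3 = 0.573 m. Q_A = (1/0.013)·3.037·0.573^(2/3)·√0.0088 = 15.12 m³/s.
Channel B: With bottom width b = 3.3 m and side slope z = 0.4: A = (b + zy)y = (3.3 + 0.4×2.95)×2.95 = 13.22 m²; P = b + 2y√(1+z²) = 3.3 + 2×2.95×1.077 = 9.654 m. Hydraulic radius R = A/P = 13.22/9.654 = 1.369 m. Q_B = (1/0.013)·13.22·1.369^(2/3)·√0.0088 = 117.6 m³/s.
The larger discharge is 117.6 m³/s and the smaller is 15.12 m³/s; the ratio is 7.78.

7.78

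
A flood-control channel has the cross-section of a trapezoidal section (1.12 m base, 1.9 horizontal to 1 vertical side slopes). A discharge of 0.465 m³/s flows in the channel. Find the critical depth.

At critical depth, Q² T / (g A³) = 1, i.e. A³/T = Q²/g = 0.465²/9.81 = 0.02204.
Trying y = 0.155 m: A³/T = 0.006167 — short.
Trying y = 0.286 m: A³/T = 0.04879 — over.
Trying y = 0.227 m: A³/T = 0.02203 — matches.

y_c = 0.227 m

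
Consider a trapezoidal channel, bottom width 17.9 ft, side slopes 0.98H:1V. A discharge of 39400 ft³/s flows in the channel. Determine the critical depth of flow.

At critical depth, Q² T / (g A³) = 1, i.e. A³/T = Q²/g = 39400²/32.2 = 48210000.
At y = 36.5 ft: A³/T = 84050000 — over.
At y = 22.1 ft: A³/T = 10910000 — short.
At y = 31.9 ft: A³/T = 47960000 — ≈ 48210000.

y_c = 31.9 ft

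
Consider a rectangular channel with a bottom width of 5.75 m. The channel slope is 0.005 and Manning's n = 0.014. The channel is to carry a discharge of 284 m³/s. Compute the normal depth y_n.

Manning's equation rearranged: A R^(2/3) = nQ / (1·√S) = 0.014 × 284 / (√0.005) = 56.23.
At y = 4.5 m: A R^(2/3) = 37.64 — low.
At y = 6.23 m: A R^(2/3) = 56.24 — matches.

y_n = 6.23 m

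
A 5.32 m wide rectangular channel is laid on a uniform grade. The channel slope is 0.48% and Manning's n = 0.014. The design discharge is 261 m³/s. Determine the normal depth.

y_n = 6.49 m

Manning's equation rearranged: A R^(2/3) = nQ / (1·√S) = 0.014 × 261 / (√0.0048) = 52.74.
Try y = 7.83 m: A R^(2/3) = 65.8 — too large.
Try y = 5.27 m: A R^(2/3) = 40.99 — too small.
Try y = 6.49 m: A R^(2/3) = 52.72 — ≈ 52.74.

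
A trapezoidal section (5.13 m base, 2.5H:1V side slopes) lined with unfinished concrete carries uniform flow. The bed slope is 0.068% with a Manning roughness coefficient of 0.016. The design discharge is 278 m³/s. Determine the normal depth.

Manning's equation rearranged: A R^(2/3) = nQ / (1·√S) = 0.016 × 278 / (√0.00068) = 170.6.
Trying y = 6.18 m: A R^(2/3) = 282.5 — too large.
Trying y = 4.2 m: A R^(2/3) = 116.6 — too small.
Trying y = 4.97 m: A R^(2/3) = 170.7 — ≈ 170.6.

y_n = 4.97 m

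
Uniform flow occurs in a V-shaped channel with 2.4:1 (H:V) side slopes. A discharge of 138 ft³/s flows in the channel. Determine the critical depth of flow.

y_c = 2.9 ft

At critical depth, Q² T / (g A³) = 1, i.e. A³/T = Q²/g = 138²/32.2 = 591.4.
Trying y = 2.23 ft: A³/T = 158.8 — too small.
Trying y = 3.26 ft: A³/T = 1060 — too large.
Trying y = 2.9 ft: A³/T = 590.7 — ≈ 591.4.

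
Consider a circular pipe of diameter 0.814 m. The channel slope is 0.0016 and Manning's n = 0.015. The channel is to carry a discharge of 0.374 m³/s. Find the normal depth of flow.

Manning's equation rearranged: A R^(2/3) = nQ / (1·√S) = 0.015 × 0.374 / (√0.0016) = 0.1402.
At y = 0.433 m: A R^(2/3) = 0.09985 — too small.
At y = 0.686 m: A R^(2/3) = 0.1843 — too large.
At y = 0.54 m: A R^(2/3) = 0.1402 — ≈ 0.1402.

y_n = 0.54 m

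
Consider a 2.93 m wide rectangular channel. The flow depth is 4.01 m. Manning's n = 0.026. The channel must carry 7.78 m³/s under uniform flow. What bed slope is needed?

S = 0.00027

Flow area A = b·y = 2.93 × 4.01 = 11.75 m². Wetted perimeter P = b + 2y = 2.93 + 2×4.01 = 10.95 m.
Hydraulic radius R = A/P = 11.75/10.95 = 1.073 m.
From Manning's equation, S = [nQ / (1 A R^(2/3))]² = [0.026 × 7.78 / (1 × 11.75 × 1.073^(2/3))]² = 0.00027.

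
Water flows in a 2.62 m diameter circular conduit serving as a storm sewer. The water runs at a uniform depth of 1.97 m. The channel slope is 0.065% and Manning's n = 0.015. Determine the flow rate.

Q = 6.32 m³/s

For a circular section of diameter D = 2.62 m at depth y = 1.97 m, the central angle is θ = 2 arccos(1 − 2y/D) = 4.198 rad. Then A = (D²/8)(θ − sin θ) = 4.349 m² and P = Dθ/2 = 5.499 m.
Hydraulic radius R = A/P = 4.349/5.499 = 0.7908 m.
Manning's equation: Q = (1/n) A R^(2/3) S^(1/2) = (1/0.015) × 4.349 × 0.7908^(2/3) × 0.00065^(1/2) = 6.32 m³/s.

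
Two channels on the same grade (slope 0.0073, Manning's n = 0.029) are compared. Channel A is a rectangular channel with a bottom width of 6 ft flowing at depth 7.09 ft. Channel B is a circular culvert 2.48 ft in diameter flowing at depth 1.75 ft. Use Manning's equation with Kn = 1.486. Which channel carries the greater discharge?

channel A

Channel A: Flow area A = b·y = 6 × 7.09 = 42.54 ft². Wetted perimeter P = b + 2y = 6 + 2×7.09 = 20.18 ft. Hydraulic radius R = A/P = 42.54/20.18 = 2.108 ft. Q_A = (1.486/0.029)·42.54·2.108^(2/3)·√0.0073 = 306.2 ft³/s.
Channel B: For a circular section of diameter D = 2.48 ft at depth y = 1.75 ft, the central angle is θ = 2 arccos(1 − 2y/D) = 3.989 rad. Then A = (D²/8)(θ − sin θ) = 3.643 ft² and P = Dθ/2 = 4.947 ft. Hydraulic radius R = A/P = 3.643/4.947 = 0.7365 ft. Q_B = (1.486/0.029)·3.643·0.7365^(2/3)·√0.0073 = 13.01 ft³/s.
Q_A = 306.2 ft³/s vs Q_B = 13.01 ft³/s, so channel A carries more.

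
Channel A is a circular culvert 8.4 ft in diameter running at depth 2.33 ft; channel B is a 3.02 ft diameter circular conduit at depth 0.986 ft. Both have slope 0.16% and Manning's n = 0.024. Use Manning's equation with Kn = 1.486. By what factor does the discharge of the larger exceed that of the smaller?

11.2

Channel A: For a circular section of diameter D = 8.4 ft at depth y = 2.33 ft, the central angle is θ = 2 arccos(1 − 2y/D) = 2.219 rad. Then A = (D²/8)(θ − sin θ) = 12.54 ft² and P = Dθ/2 = 9.319 ft. Hydraulic radius R = A/P = 12.54/9.319 = 1.345 ft. Q_A = (1.486/0.024)·12.54·1.345^(2/3)·√0.0016 = 37.84 ft³/s.
Channel B: For a circular section of diameter D = 3.02 ft at depth y = 0.986 ft, the central angle is θ = 2 arccos(1 − 2y/D) = 2.433 rad. Then A = (D²/8)(θ − sin θ) = 2.031 ft² and P = Dθ/2 = 3.674 ft. Hydraulic radius R = A/P = 2.031/3.674 = 0.553 ft. Q_B = (1.486/0.024)·2.031·0.553^(2/3)·√0.0016 = 3.39 ft³/s.
The larger discharge is 37.84 ft³/s and the smaller is 3.39 ft³/s; the ratio is 11.2.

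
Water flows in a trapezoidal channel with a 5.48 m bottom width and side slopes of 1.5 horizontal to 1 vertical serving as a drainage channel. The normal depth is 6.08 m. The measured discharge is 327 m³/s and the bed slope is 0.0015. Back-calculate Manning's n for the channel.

With bottom width b = 5.48 m and side slope z = 1.5: A = (b + zy)y = (5.48 + 1.5×6.08)×6.08 = 88.77 m²; P = b + 2y√(1+z²) = 5.48 + 2×6.08×1.803 = 27.4 m.
Hydraulic radius R = A/P = 88.77/27.4 = 3.24 m.
Rearranging Manning's equation: n = (1/Q) A R^(2/3) S^(1/2) = (1/327) × 88.77 × 3.24^(2/3) × √0.0015 = 0.023.

n = 0.023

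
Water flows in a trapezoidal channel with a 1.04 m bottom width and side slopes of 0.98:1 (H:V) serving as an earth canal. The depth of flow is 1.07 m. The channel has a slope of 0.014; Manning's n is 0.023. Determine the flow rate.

Q = 7.75 m³/s

With bottom width b = 1.04 m and side slope z = 0.98: A = (b + zy)y = (1.04 + 0.98×1.07)×1.07 = 2.235 m²; P = b + 2y√(1+z²) = 1.04 + 2×1.07×1.4 = 4.036 m.
Hydraulic radius R = A/P = 2.235/4.036 = 0.5537 m.
Manning's equation: Q = (1/n) A R^(2/3) S^(1/2) = (1/0.023) × 2.235 × 0.5537^(2/3) × 0.014^(1/2) = 7.75 m³/s.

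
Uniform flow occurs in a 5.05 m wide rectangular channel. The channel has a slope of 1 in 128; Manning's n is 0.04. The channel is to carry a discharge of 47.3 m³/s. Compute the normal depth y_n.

y_n = 3.33 m

Manning's equation rearranged: A R^(2/3) = nQ / (1·√S) = 0.04 × 47.3 / (√0.007812) = 21.41.
At y = 2.69 m: A R^(2/3) = 16.2 — too small.
At y = 3.33 m: A R^(2/3) = 21.41 — matches.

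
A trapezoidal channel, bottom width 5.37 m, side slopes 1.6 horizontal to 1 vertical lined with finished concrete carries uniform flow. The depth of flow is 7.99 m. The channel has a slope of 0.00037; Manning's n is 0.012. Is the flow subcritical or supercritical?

With bottom width b = 5.37 m and side slope z = 1.6: A = (b + zy)y = (5.37 + 1.6×7.99)×7.99 = 145.1 m²; P = b + 2y√(1+z²) = 5.37 + 2×7.99×1.887 = 35.52 m.
Hydraulic radius R = A/P = 145.1/35.52 = 4.084 m.
V = (1/n) R^(2/3) √S = (1/0.012) × 4.084^(2/3) × √0.00037 = 4.095 m/s. Hydraulic depth D_h = A/T = 145.1/30.94 = 4.688 m.
Froude number Fr = V/√(g·D_h) = 4.095/√(9.81×4.688) = 0.604, which is less than 1, so the flow is subcritical.

subcritical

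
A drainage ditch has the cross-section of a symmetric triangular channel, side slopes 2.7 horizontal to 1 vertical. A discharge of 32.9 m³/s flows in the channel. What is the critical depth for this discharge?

y_c = 1.98 m

At critical depth, Q² T / (g A³) = 1, i.e. A³/T = Q²/g = 32.9²/9.81 = 110.3.
Try y = 2.34 m: A³/T = 255.7 — over.
Try y = 1.48 m: A³/T = 25.88 — short.
Try y = 1.98 m: A³/T = 110.9 — matches.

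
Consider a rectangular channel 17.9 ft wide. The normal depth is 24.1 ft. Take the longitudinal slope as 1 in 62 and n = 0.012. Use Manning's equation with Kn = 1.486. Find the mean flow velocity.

Flow area A = b·y = 17.9 × 24.1 = 431.4 ft². Wetted perimeter P = b + 2y = 17.9 + 2×24.1 = 66.1 ft.
Hydraulic radius R = A/P = 431.4/66.1 = 6.526 ft.
From Manning's equation, V = (1.486/n) R^(2/3) S^(1/2) = (1.486/0.012) × 6.526^(2/3) × 0.01613^(1/2) = 54.9 ft/s.

V = 54.9 ft/s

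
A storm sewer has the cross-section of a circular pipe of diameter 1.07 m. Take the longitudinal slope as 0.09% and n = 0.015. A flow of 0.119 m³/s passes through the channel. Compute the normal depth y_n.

Manning's equation rearranged: A R^(2/3) = nQ / (1·√S) = 0.015 × 0.119 / (√0.0009) = 0.0595.
Try y = 0.369 m: A R^(2/3) = 0.09546 — over.
Try y = 0.201 m: A R^(2/3) = 0.02879 — short.
Try y = 0.289 m: A R^(2/3) = 0.05957 — ≈ 0.0595.

y_n = 0.289 m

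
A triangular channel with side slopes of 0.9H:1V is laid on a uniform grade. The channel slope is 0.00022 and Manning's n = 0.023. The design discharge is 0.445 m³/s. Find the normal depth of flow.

Manning's equation rearranged: A R^(2/3) = nQ / (1·√S) = 0.023 × 0.445 / (√0.00022) = 0.69.
Trying y = 0.884 m: A R^(2/3) = 0.3122 — too small.
Trying y = 1.19 m: A R^(2/3) = 0.6896 — matches.

y_n = 1.19 m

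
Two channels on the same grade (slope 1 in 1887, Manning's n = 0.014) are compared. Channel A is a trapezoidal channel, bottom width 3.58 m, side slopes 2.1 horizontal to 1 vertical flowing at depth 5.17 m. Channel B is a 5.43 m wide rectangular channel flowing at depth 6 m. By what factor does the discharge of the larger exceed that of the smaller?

2.93

Channel A: With bottom width b = 3.58 m and side slope z = 2.1: A = (b + zy)y = (3.58 + 2.1×5.17)×5.17 = 74.64 m²; P = b + 2y√(1+z²) = 3.58 + 2×5.17×2.326 = 27.63 m. Hydraulic radius R = A/P = 74.64/27.63 = 2.701 m. Q_A = (1/0.014)·74.64·2.701^(2/3)·√0.0005299 = 238.1 m³/s.
Channel B: Flow area A = b·y = 5.43 × 6 = 32.58 m². Wetted perimeter P = b + 2y = 5.43 + 2×6 = 17.43 m. Hydraulic radius R = A/P = 32.58/17.43 = 1.869 m. Q_B = (1/0.014)·32.58·1.869^(2/3)·√0.0005299 = 81.29 m³/s.
The larger discharge is 238.1 m³/s and the smaller is 81.29 m³/s; the ratio is 2.93.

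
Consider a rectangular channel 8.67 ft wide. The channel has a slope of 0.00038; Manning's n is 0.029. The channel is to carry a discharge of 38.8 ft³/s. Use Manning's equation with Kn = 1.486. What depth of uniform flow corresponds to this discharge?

y_n = 3.04 ft

Manning's equation rearranged: A R^(2/3) = nQ / (1.486·√S) = 0.029 × 38.8 / (1.486 × √0.00038) = 38.84.
Try y = 2.74 ft: A R^(2/3) = 33.56 — low.
Try y = 3.57 ft: A R^(2/3) = 48.44 — high.
Try y = 3.04 ft: A R^(2/3) = 38.81 — close enough.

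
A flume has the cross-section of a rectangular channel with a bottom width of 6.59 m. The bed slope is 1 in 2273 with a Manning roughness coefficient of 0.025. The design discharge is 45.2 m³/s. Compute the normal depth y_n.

Manning's equation rearranged: A R^(2/3) = nQ / (1·√S) = 0.025 × 45.2 / (√0.0004399) = 53.87.
Try y = 4.28 m: A R^(2/3) = 42.68 — low.
Try y = 6.23 m: A R^(2/3) = 68.5 — high.
Try y = 5.14 m: A R^(2/3) = 53.91 — close enough.

y_n = 5.14 m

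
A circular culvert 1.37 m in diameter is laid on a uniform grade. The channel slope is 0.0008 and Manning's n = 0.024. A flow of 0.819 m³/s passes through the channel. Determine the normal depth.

Manning's equation rearranged: A R^(2/3) = nQ / (1·√S) = 0.024 × 0.819 / (√0.0008) = 0.6949.
Trying y = 1.26 m: A R^(2/3) = 0.7744 — too large.
Trying y = 0.812 m: A R^(2/3) = 0.4758 — too small.
Trying y = 1.08 m: A R^(2/3) = 0.695 — matches.

y_n = 1.08 m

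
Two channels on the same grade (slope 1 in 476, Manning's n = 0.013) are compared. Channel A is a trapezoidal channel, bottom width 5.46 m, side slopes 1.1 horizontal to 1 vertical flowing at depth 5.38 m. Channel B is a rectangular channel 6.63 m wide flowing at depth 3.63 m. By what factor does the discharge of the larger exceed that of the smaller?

Channel A: With bottom width b = 5.46 m and side slope z = 1.1: A = (b + zy)y = (5.46 + 1.1×5.38)×5.38 = 61.21 m²; P = b + 2y√(1+z²) = 5.46 + 2×5.38×1.487 = 21.46 m. Hydraulic radius R = A/P = 61.21/21.46 = 2.853 m. Q_A = (1/0.013)·61.21·2.853^(2/3)·√0.002101 = 434.1 m³/s.
Channel B: Flow area A = b·y = 6.63 × 3.63 = 24.07 m². Wetted perimeter P = b + 2y = 6.63 + 2×3.63 = 13.89 m. Hydraulic radius R = A/P = 24.07/13.89 = 1.733 m. Q_B = (1/0.013)·24.07·1.733^(2/3)·√0.002101 = 122.4 m³/s.
The larger discharge is 434.1 m³/s and the smaller is 122.4 m³/s; the ratio is 3.55.

3.55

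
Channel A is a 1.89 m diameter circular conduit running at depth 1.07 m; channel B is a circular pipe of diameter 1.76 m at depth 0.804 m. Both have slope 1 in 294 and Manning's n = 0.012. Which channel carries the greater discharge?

Channel A: For a circular section of diameter D = 1.89 m at depth y = 1.07 m, the central angle is θ = 2 arccos(1 − 2y/D) = 3.407 rad. Then A = (D²/8)(θ − sin θ) = 1.638 m² and P = Dθ/2 = 3.22 m. Hydraulic radius R = A/P = 1.638/3.22 = 0.5089 m. Q_A = (1/0.012)·1.638·0.5089^(2/3)·√0.003401 = 5.075 m³/s.
Channel B: For a circular section of diameter D = 1.76 m at depth y = 0.804 m, the central angle is θ = 2 arccos(1 − 2y/D) = 2.969 rad. Then A = (D²/8)(θ − sin θ) = 1.083 m² and P = Dθ/2 = 2.612 m. Hydraulic radius R = A/P = 1.083/2.612 = 0.4145 m. Q_B = (1/0.012)·1.083·0.4145^(2/3)·√0.003401 = 2.926 m³/s.
Q_A = 5.075 m³/s vs Q_B = 2.926 m³/s, so channel A carries more.

channel A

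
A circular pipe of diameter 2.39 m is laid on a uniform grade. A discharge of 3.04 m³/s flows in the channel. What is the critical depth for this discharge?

At critical depth, Q² T / (g A³) = 1, i.e. A³/T = Q²/g = 3.04²/9.81 = 0.9421.
Trying y = 0.92 m: A³/T = 1.734 — high.
Trying y = 0.547 m: A³/T = 0.231 — low.
Trying y = 0.785 m: A³/T = 0.9404 — matches.

y_c = 0.785 m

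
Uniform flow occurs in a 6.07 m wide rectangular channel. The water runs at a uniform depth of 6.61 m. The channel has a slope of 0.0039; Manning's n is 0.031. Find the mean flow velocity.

Flow area A = b·y = 6.07 × 6.61 = 40.12 m². Wetted perimeter P = b + 2y = 6.07 + 2×6.61 = 19.29 m.
Hydraulic radius R = A/P = 40.12/19.29 = 2.08 m.
From Manning's equation, V = (1/n) R^(2/3) S^(1/2) = (1/0.031) × 2.08^(2/3) × 0.0039^(1/2) = 3.28 m/s.

V = 3.28 m/s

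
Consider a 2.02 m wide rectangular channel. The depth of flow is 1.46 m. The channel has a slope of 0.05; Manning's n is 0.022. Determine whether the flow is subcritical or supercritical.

Flow area A = b·y = 2.02 × 1.46 = 2.949 m². Wetted perimeter P = b + 2y = 2.02 + 2×1.46 = 4.94 m.
Hydraulic radius R = A/P = 2.949/4.94 = 0.597 m.
V = (1/n) R^(2/3) √S = (1/0.022) × 0.597^(2/3) × √0.05 = 7.206 m/s. Hydraulic depth D_h = A/T = 2.949/2.02 = 1.46 m.
Froude number Fr = V/√(g·D_h) = 7.206/√(9.81×1.46) = 1.9, which is greater than 1, so the flow is supercritical.

supercritical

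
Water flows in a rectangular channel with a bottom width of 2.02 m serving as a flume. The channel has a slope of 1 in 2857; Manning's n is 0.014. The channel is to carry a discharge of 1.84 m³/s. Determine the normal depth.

Manning's equation rearranged: A R^(2/3) = nQ / (1·√S) = 0.014 × 1.84 / (√0.00035) = 1.377.
Try y = 1.26 m: A R^(2/3) = 1.73 — high.
Try y = 0.853 m: A R^(2/3) = 1.03 — low.
Try y = 1.06 m: A R^(2/3) = 1.38 — matches.

y_n = 1.06 m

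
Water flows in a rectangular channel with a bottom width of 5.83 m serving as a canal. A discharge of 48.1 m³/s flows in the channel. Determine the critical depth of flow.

y_c = 1.91 m

For a rectangular channel, critical depth y_c = (q²/g)^(1/3) where q = Q/b = 48.1/5.83 = 8.25 m²/s.
So y_c = (8.25²/9.81)^(1/3) = 1.91 m.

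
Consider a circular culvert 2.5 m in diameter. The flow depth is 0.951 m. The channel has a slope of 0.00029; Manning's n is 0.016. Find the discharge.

Q = 1.17 m³/s

For a circular section of diameter D = 2.5 m at depth y = 0.951 m, the central angle is θ = 2 arccos(1 − 2y/D) = 2.659 rad. Then A = (D²/8)(θ − sin θ) = 1.714 m² and P = Dθ/2 = 3.323 m.
Hydraulic radius R = A/P = 1.714/3.323 = 0.5158 m.
Manning's equation: Q = (1/n) A R^(2/3) S^(1/2) = (1/0.016) × 1.714 × 0.5158^(2/3) × 0.00029^(1/2) = 1.17 m³/s.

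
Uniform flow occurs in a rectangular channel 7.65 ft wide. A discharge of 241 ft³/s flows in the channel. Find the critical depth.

y_c = 3.14 ft

For a rectangular channel, critical depth y_c = (q²/g)^(1/3) where q = Q/b = 241/7.65 = 31.5 ft²/s.
So y_c = (31.5²/32.2)^(1/3) = 3.14 ft.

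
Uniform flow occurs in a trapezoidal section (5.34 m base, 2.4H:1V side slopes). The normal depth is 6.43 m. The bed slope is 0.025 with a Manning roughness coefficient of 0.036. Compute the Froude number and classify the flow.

With bottom width b = 5.34 m and side slope z = 2.4: A = (b + zy)y = (5.34 + 2.4×6.43)×6.43 = 133.6 m²; P = b + 2y√(1+z²) = 5.34 + 2×6.43×2.6 = 38.78 m.
Hydraulic radius R = A/P = 133.6/38.78 = 3.445 m.
V = (1/n) R^(2/3) √S = (1/0.036) × 3.445^(2/3) × √0.025 = 10.02 m/s. Hydraulic depth D_h = A/T = 133.6/36.2 = 3.689 m.
Froude number Fr = V/√(g·D_h) = 10.02/√(9.81×3.689) = 1.67, which is greater than 1, so the flow is supercritical.

supercritical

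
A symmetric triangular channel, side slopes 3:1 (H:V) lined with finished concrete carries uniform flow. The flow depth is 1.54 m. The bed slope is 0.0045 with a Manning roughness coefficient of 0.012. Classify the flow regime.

For a triangular section with side slope z = 3: A = zy² = 3×1.54² = 7.115 m²; P = 2y√(1+z²) = 2×1.54×3.162 = 9.74 m.
Hydraulic radius R = A/P = 7.115/9.74 = 0.7305 m.
V = (1/n) R^(2/3) √S = (1/0.012) × 0.7305^(2/3) × √0.0045 = 4.534 m/s. Hydraulic depth D_h = A/T = 7.115/9.24 = 0.77 m.
Froude number Fr = V/√(g·D_h) = 4.534/√(9.81×0.77) = 1.65, which is greater than 1, so the flow is supercritical.

supercritical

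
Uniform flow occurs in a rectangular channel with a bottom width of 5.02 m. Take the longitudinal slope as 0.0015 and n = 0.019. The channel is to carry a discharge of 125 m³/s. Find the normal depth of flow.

Manning's equation rearranged: A R^(2/3) = nQ / (1·√S) = 0.019 × 125 / (√0.0015) = 61.32.
Trying y = 6.54 m: A R^(2/3) = 48.83 — short.
Trying y = 10.1 m: A R^(2/3) = 80.76 — over.
Trying y = 7.94 m: A R^(2/3) = 61.3 — close enough.

y_n = 7.94 m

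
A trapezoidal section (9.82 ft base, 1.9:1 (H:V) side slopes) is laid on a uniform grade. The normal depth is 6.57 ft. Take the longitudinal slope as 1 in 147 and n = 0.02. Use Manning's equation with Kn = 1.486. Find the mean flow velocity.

V = 15.1 ft/s

With bottom width b = 9.82 ft and side slope z = 1.9: A = (b + zy)y = (9.82 + 1.9×6.57)×6.57 = 146.5 ft²; P = b + 2y√(1+z²) = 9.82 + 2×6.57×2.147 = 38.03 ft.
Hydraulic radius R = A/P = 146.5/38.03 = 3.853 ft.
From Manning's equation, V = (1.486/n) R^(2/3) S^(1/2) = (1.486/0.02) × 3.853^(2/3) × 0.006803^(1/2) = 15.1 ft/s.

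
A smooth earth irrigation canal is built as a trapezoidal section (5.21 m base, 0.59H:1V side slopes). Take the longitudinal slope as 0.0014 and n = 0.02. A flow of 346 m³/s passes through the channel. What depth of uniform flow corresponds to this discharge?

Manning's equation rearranged: A R^(2/3) = nQ / (1·√S) = 0.02 × 346 / (√0.0014) = 184.9.
At y = 6.93 m: A R^(2/3) = 134.8 — low.
At y = 9.44 m: A R^(2/3) = 245.6 — high.
At y = 8.17 m: A R^(2/3) = 184.9 — matches.

y_n = 8.17 m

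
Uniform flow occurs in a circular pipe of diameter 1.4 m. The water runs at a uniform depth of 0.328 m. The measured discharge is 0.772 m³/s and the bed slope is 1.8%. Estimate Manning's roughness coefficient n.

n = 0.016

For a circular section of diameter D = 1.4 m at depth y = 0.328 m, the central angle is θ = 2 arccos(1 − 2y/D) = 2.021 rad. Then A = (D²/8)(θ − sin θ) = 0.2746 m² and P = Dθ/2 = 1.415 m.
Hydraulic radius R = A/P = 0.2746/1.415 = 0.1941 m.
Rearranging Manning's equation: n = (1/Q) A R^(2/3) S^(1/2) = (1/0.772) × 0.2746 × 0.1941^(2/3) × √0.018 = 0.016.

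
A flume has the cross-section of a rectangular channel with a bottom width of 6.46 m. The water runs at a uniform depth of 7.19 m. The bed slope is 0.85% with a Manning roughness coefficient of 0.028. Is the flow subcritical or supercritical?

subcritical

Flow area A = b·y = 6.46 × 7.19 = 46.45 m². Wetted perimeter P = b + 2y = 6.46 + 2×7.19 = 20.84 m.
Hydraulic radius R = A/P = 46.45/20.84 = 2.229 m.
V = (1/n) R^(2/3) √S = (1/0.028) × 2.229^(2/3) × √0.0085 = 5.618 m/s. Hydraulic depth D_h = A/T = 46.45/6.46 = 7.19 m.
Froude number Fr = V/√(g·D_h) = 5.618/√(9.81×7.19) = 0.669, which is less than 1, so the flow is subcritical.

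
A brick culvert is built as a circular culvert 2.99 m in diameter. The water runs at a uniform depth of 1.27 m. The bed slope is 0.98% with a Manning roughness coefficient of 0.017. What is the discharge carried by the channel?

For a circular section of diameter D = 2.99 m at depth y = 1.27 m, the central angle is θ = 2 arccos(1 − 2y/D) = 2.839 rad. Then A = (D²/8)(θ − sin θ) = 2.841 m² and P = Dθ/2 = 4.245 m.
Hydraulic radius R = A/P = 2.841/4.245 = 0.6692 m.
Manning's equation: Q = (1/n) A R^(2/3) S^(1/2) = (1/0.017) × 2.841 × 0.6692^(2/3) × 0.0098^(1/2) = 12.7 m³/s.

Q = 12.7 m³/s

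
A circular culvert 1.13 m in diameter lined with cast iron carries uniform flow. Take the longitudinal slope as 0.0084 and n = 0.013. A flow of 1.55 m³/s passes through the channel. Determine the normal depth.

Manning's equation rearranged: A R^(2/3) = nQ / (1·√S) = 0.013 × 1.55 / (√0.0084) = 0.2199.
Trying y = 0.674 m: A R^(2/3) = 0.2875 — too large.
Trying y = 0.446 m: A R^(2/3) = 0.142 — too small.
Trying y = 0.571 m: A R^(2/3) = 0.2198 — close enough.

y_n = 0.571 m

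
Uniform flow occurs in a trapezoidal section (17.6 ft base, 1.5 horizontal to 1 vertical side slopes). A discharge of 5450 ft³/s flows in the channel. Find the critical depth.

At critical depth, Q² T / (g A³) = 1, i.e. A³/T = Q²/g = 5450²/32.2 = 922400.
Trying y = 9.28 ft: A³/T = 550800 — too small.
Trying y = 13.3 ft: A³/T = 2166000 — too large.
Trying y = 10.6 ft: A³/T = 906400 — ≈ 922400.

y_c = 10.6 ft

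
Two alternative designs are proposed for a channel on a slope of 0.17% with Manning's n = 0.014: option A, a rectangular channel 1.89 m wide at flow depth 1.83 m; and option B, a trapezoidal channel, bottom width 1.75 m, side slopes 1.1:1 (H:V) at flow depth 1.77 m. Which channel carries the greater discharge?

channel B

Channel A: Flow area A = b·y = 1.89 × 1.83 = 3.459 m². Wetted perimeter P = b + 2y = 1.89 + 2×1.83 = 5.55 m. Hydraulic radius R = A/P = 3.459/5.55 = 0.6232 m. Q_A = (1/0.014)·3.459·0.6232^(2/3)·√0.0017 = 7.432 m³/s.
Channel B: With bottom width b = 1.75 m and side slope z = 1.1: A = (b + zy)y = (1.75 + 1.1×1.77)×1.77 = 6.544 m²; P = b + 2y√(1+z²) = 1.75 + 2×1.77×1.487 = 7.013 m. Hydraulic radius R = A/P = 6.544/7.013 = 0.9331 m. Q_B = (1/0.014)·6.544·0.9331^(2/3)·√0.0017 = 18.4 m³/s.
Q_A = 7.432 m³/s vs Q_B = 18.4 m³/s, so channel B carries more.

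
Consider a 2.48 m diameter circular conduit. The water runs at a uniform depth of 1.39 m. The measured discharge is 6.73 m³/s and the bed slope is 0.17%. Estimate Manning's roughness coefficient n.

n = 0.013

For a circular section of diameter D = 2.48 m at depth y = 1.39 m, the central angle is θ = 2 arccos(1 − 2y/D) = 3.384 rad. Then A = (D²/8)(θ − sin θ) = 2.786 m² and P = Dθ/2 = 4.196 m.
Hydraulic radius R = A/P = 2.786/4.196 = 0.664 m.
Rearranging Manning's equation: n = (1/Q) A R^(2/3) S^(1/2) = (1/6.73) × 2.786 × 0.664^(2/3) × √0.0017 = 0.013.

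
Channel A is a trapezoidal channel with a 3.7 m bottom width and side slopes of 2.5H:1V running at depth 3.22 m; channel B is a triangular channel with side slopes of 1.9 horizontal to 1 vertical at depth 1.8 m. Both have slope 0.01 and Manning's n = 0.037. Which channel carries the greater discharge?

channel A

Channel A: With bottom width b = 3.7 m and side slope z = 2.5: A = (b + zy)y = (3.7 + 2.5×3.22)×3.22 = 37.84 m²; P = b + 2y√(1+z²) = 3.7 + 2×3.22×2.693 = 21.04 m. Hydraulic radius R = A/P = 37.84/21.04 = 1.798 m. Q_A = (1/0.037)·37.84·1.798^(2/3)·√0.01 = 151.2 m³/s.
Channel B: For a triangular section with side slope z = 1.9: A = zy² = 1.9×1.8² = 6.156 m²; P = 2y√(1+z²) = 2×1.8×2.147 = 7.73 m. Hydraulic radius R = A/P = 6.156/7.73 = 0.7964 m. Q_B = (1/0.037)·6.156·0.7964^(2/3)·√0.01 = 14.3 m³/s.
Q_A = 151.2 m³/s vs Q_B = 14.3 m³/s, so channel A carries more.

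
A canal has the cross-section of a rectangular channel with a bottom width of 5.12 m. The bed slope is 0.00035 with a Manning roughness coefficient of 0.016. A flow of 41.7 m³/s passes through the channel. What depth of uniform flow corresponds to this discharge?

Manning's equation rearranged: A R^(2/3) = nQ / (1·√S) = 0.016 × 41.7 / (√0.00035) = 35.66.
Trying y = 5.99 m: A R^(2/3) = 45.27 — over.
Trying y = 3.55 m: A R^(2/3) = 23.68 — short.
Trying y = 4.92 m: A R^(2/3) = 35.65 — close enough.

y_n = 4.92 m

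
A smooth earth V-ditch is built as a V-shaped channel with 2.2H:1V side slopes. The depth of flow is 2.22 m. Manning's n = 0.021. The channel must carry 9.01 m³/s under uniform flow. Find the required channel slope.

For a triangular section with side slope z = 2.2: A = zy² = 2.2×2.22² = 10.84 m²; P = 2y√(1+z²) = 2×2.22×2.417 = 10.73 m.
Hydraulic radius R = A/P = 10.84/10.73 = 1.011 m.
From Manning's equation, S = [nQ / (1 A R^(2/3))]² = [0.021 × 9.01 / (1 × 10.84 × 1.011^(2/3))]² = 0.0003.

S = 0.0003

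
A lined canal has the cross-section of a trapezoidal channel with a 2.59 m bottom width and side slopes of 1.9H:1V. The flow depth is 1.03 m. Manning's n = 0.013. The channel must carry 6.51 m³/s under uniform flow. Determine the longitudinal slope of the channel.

With bottom width b = 2.59 m and side slope z = 1.9: A = (b + zy)y = (2.59 + 1.9×1.03)×1.03 = 4.683 m²; P = b + 2y√(1+z²) = 2.59 + 2×1.03×2.147 = 7.013 m.
Hydraulic radius R = A/P = 4.683/7.013 = 0.6678 m.
From Manning's equation, S = [nQ / (1 A R^(2/3))]² = [0.013 × 6.51 / (1 × 4.683 × 0.6678^(2/3))]² = 0.000559.

S = 0.000559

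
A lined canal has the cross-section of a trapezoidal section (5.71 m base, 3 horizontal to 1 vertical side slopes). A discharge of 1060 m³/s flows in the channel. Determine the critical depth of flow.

At critical depth, Q² T / (g A³) = 1, i.e. A³/T = Q²/g = 1060²/9.81 = 114500.
Trying y = 8.55 m: A³/T = 338100 — too large.
Trying y = 5.39 m: A³/T = 43110 — too small.
Trying y = 6.73 m: A³/T = 114900 — close enough.

y_c = 6.73 m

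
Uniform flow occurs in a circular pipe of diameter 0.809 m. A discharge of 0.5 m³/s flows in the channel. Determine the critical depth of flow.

y_c = 0.426 m

At critical depth, Q² T / (g A³) = 1, i.e. A³/T = Q²/g = 0.5²/9.81 = 0.02548.
Try y = 0.461 m: A³/T = 0.03458 — too large.
Try y = 0.311 m: A³/T = 0.007666 — too small.
Try y = 0.426 m: A³/T = 0.02557 — close enough.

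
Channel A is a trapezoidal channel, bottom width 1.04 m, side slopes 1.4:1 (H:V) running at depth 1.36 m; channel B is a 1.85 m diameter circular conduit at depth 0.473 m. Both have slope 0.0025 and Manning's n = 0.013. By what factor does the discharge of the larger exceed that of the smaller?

13.7

Channel A: With bottom width b = 1.04 m and side slope z = 1.4: A = (b + zy)y = (1.04 + 1.4×1.36)×1.36 = 4.004 m²; P = b + 2y√(1+z²) = 1.04 + 2×1.36×1.72 = 5.72 m. Hydraulic radius R = A/P = 4.004/5.72 = 0.7 m. Q_A = (1/0.013)·4.004·0.7^(2/3)·√0.0025 = 12.14 m³/s.
Channel B: For a circular section of diameter D = 1.85 m at depth y = 0.473 m, the central angle is θ = 2 arccos(1 − 2y/D) = 2.121 rad. Then A = (D²/8)(θ − sin θ) = 0.5424 m² and P = Dθ/2 = 1.961 m. Hydraulic radius R = A/P = 0.5424/1.961 = 0.2765 m. Q_B = (1/0.013)·0.5424·0.2765^(2/3)·√0.0025 = 0.8855 m³/s.
The larger discharge is 12.14 m³/s and the smaller is 0.8855 m³/s; the ratio is 13.7.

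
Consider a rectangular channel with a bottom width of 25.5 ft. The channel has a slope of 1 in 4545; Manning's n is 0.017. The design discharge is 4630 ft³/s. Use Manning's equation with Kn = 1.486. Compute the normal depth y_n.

Manning's equation rearranged: A R^(2/3) = nQ / (1.486·√S) = 0.017 × 4630 / (1.486 × √0.00022) = 3571.
Try y = 36.4 ft: A R^(2/3) = 4147 — too large.
Try y = 32.1 ft: A R^(2/3) = 3574 — ≈ 3571.

y_n = 32.1 ft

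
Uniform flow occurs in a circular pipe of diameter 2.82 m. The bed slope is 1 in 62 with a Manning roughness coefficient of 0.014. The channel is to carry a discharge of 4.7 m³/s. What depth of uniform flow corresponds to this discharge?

Manning's equation rearranged: A R^(2/3) = nQ / (1·√S) = 0.014 × 4.7 / (√0.01613) = 0.5181.
At y = 0.735 m: A R^(2/3) = 0.7359 — too large.
At y = 0.465 m: A R^(2/3) = 0.2922 — too small.
At y = 0.616 m: A R^(2/3) = 0.5176 — matches.

y_n = 0.616 m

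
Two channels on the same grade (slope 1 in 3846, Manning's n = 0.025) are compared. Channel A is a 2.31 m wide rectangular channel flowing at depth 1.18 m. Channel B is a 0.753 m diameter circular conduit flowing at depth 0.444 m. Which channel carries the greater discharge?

Channel A: Flow area A = b·y = 2.31 × 1.18 = 2.726 m². Wetted perimeter P = b + 2y = 2.31 + 2×1.18 = 4.67 m. Hydraulic radius R = A/P = 2.726/4.67 = 0.5837 m. Q_A = (1/0.025)·2.726·0.5837^(2/3)·√0.00026 = 1.228 m³/s.
Channel B: For a circular section of diameter D = 0.753 m at depth y = 0.444 m, the central angle is θ = 2 arccos(1 − 2y/D) = 3.502 rad. Then A = (D²/8)(θ − sin θ) = 0.2732 m² and P = Dθ/2 = 1.319 m. Hydraulic radius R = A/P = 0.2732/1.319 = 0.2072 m. Q_B = (1/0.025)·0.2732·0.2072^(2/3)·√0.00026 = 0.06171 m³/s.
Q_A = 1.228 m³/s vs Q_B = 0.06171 m³/s, so channel A carries more.

channel A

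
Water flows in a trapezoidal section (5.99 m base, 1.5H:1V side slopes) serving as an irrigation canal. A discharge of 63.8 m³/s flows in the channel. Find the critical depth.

At critical depth, Q² T / (g A³) = 1, i.e. A³/T = Q²/g = 63.8²/9.81 = 414.9.
Try y = 2.2 m: A³/T = 678.1 — high.
Try y = 1.5 m: A³/T = 180 — low.
Try y = 1.91 m: A³/T = 412.8 — close enough.

y_c = 1.91 m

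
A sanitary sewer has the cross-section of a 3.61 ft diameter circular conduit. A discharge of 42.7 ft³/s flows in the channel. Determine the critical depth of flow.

At critical depth, Q² T / (g A³) = 1, i.e. A³/T = Q²/g = 42.7²/32.2 = 56.62.
Try y = 1.41 ft: A³/T = 14.42 — short.
Try y = 2.22 ft: A³/T = 81.93 — over.
Try y = 2.02 ft: A³/T = 57.07 — close enough.

y_c = 2.02 ft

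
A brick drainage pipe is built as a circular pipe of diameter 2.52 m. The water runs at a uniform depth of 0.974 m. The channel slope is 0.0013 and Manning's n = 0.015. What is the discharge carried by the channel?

Q = 2.79 m³/s

For a circular section of diameter D = 2.52 m at depth y = 0.974 m, the central angle is θ = 2 arccos(1 − 2y/D) = 2.684 rad. Then A = (D²/8)(θ − sin θ) = 1.779 m² and P = Dθ/2 = 3.381 m.
Hydraulic radius R = A/P = 1.779/3.381 = 0.5262 m.
Manning's equation: Q = (1/n) A R^(2/3) S^(1/2) = (1/0.015) × 1.779 × 0.5262^(2/3) × 0.0013^(1/2) = 2.79 m³/s.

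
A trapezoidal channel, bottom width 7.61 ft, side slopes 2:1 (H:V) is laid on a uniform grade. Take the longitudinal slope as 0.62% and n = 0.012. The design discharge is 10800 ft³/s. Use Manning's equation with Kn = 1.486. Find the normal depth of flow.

Manning's equation rearranged: A R^(2/3) = nQ / (1.486·√S) = 0.012 × 10800 / (1.486 × √0.0062) = 1108.
At y = 13.5 ft: A R^(2/3) = 1689 — high.
At y = 11.3 ft: A R^(2/3) = 1111 — matches.

y_n = 11.3 ft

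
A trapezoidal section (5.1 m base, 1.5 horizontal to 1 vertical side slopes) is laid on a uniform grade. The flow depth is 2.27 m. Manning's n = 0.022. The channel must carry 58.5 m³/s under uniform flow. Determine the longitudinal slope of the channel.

With bottom width b = 5.1 m and side slope z = 1.5: A = (b + zy)y = (5.1 + 1.5×2.27)×2.27 = 19.31 m²; P = b + 2y√(1+z²) = 5.1 + 2×2.27×1.803 = 13.28 m.
Hydraulic radius R = A/P = 19.31/13.28 = 1.453 m.
From Manning's equation, S = [nQ / (1 A R^(2/3))]² = [0.022 × 58.5 / (1 × 19.31 × 1.453^(2/3))]² = 0.0027.

S = 0.0027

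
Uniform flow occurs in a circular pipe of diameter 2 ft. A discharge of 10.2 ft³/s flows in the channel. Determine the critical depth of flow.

y_c = 1.14 ft

At critical depth, Q² T / (g A³) = 1, i.e. A³/T = Q²/g = 10.2²/32.2 = 3.231.
Trying y = 1.4 ft: A³/T = 7.07 — over.
Trying y = 0.836 ft: A³/T = 0.9764 — short.
Trying y = 1.14 ft: A³/T = 3.197 — matches.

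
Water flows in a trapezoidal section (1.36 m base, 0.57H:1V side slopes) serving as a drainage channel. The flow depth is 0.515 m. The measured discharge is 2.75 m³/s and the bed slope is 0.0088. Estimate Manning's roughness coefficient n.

With bottom width b = 1.36 m and side slope z = 0.57: A = (b + zy)y = (1.36 + 0.57×0.515)×0.515 = 0.8516 m²; P = b + 2y√(1+z²) = 1.36 + 2×0.515×1.151 = 2.546 m.
Hydraulic radius R = A/P = 0.8516/2.546 = 0.3345 m.
Rearranging Manning's equation: n = (1/Q) A R^(2/3) S^(1/2) = (1/2.75) × 0.8516 × 0.3345^(2/3) × √0.0088 = 0.014.

n = 0.014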